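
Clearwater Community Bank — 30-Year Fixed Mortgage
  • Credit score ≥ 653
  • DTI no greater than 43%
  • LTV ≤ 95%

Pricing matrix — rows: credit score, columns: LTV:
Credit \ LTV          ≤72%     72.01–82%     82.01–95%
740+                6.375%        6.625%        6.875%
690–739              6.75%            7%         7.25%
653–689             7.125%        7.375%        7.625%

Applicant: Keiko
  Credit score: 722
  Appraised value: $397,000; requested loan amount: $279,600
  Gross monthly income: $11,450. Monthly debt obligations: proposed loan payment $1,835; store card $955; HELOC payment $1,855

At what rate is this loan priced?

Credit score 722 ≥ 653; Total monthly debts = (1,835 + 955 + 1,855) = 4,645. Debt-to-income = 4,645/11,450 = 40.6% — meets 43% limit
LTV = 279,600/397,000 = 70.4% ≤ 95%
Score 722 is in the 690–739 band; LTV 70.4% is in the ≤72% band → 6.75%.

6.75%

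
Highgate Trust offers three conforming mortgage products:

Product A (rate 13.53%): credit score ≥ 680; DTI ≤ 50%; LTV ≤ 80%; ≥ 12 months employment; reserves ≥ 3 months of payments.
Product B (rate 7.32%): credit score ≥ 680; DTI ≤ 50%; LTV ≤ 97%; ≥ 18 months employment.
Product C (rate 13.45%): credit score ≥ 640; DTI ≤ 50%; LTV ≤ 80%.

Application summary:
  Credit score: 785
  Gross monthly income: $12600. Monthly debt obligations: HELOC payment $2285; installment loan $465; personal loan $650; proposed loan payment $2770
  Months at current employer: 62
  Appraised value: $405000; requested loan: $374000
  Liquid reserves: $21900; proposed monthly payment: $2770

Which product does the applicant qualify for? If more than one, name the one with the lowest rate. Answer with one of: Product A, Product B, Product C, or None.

Product B

Total debts = (2,285 + 465 + 650 + 2,770) = 6,170; DTI = 6,170/12,600 = 49%.
LTV = 374,000/405,000 = 92.3%.
Reserves = 21,900/2,770 = 7.9 months.
Product A: score 785 ≥ 680; DTI 49% ≤ 50%; LTV 92.3% > 80%; employment 62 ≥ 12 mo; reserves 7.9 ≥ 3 mo → does not qualify.
Product B: score 785 ≥ 680; DTI 49% ≤ 50%; LTV 92.3% ≤ 97%; employment 62 ≥ 18 mo → qualifies.
Product C: score 785 ≥ 640; DTI 49% ≤ 50%; LTV 92.3% > 80% → does not qualify.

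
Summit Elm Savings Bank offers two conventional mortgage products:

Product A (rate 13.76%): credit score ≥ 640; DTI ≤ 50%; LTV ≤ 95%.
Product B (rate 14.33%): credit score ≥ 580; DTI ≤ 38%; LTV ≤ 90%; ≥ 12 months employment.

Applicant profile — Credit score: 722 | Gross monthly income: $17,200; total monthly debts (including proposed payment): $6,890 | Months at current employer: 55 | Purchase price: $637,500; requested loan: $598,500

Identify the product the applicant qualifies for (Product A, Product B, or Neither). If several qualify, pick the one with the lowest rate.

Product A

DTI = 6,890/17,200 = 40.1%.
LTV = 598,500/637,500 = 93.9%.
Product A: score 722 ≥ 640; DTI 40.1% ≤ 50%; LTV 93.9% ≤ 95% → qualifies.
Product B: score 722 ≥ 580; DTI 40.1% > 38%; LTV 93.9% > 90%; employment 55 ≥ 12 mo → does not qualify.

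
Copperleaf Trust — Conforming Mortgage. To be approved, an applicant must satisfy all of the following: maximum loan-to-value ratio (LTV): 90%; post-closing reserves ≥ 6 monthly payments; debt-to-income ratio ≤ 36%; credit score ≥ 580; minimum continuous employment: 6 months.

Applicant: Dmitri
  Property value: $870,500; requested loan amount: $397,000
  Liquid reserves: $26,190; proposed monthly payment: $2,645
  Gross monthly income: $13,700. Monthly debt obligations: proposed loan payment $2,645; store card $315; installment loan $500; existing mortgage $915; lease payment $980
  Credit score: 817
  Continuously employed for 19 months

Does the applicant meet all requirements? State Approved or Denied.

LTV: 397,000 ÷ 870,500 = 45.6%, within 90% cap
Reserves = 26,190/2,645 = 9.9 months ≥ 6
Total monthly debts = (2,645 + 315 + 500 + 915 + 980) = 5,355. Debt-to-income = 5,355/13,700 = 39.1% — over 36% limit
Credit score 817 ≥ 580 (meets)
Employment 19 ≥ 6 months
Fails on DTI.

Denied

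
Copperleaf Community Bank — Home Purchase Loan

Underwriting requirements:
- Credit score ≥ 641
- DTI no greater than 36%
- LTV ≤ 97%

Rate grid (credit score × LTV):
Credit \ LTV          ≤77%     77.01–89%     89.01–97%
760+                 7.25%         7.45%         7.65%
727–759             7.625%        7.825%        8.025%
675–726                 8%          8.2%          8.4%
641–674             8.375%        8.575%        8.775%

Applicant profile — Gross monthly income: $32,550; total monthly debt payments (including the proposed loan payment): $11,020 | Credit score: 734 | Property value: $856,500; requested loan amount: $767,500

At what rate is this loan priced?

8.025%

Credit score 734 ≥ 641; DTI = 11,020/32,550 = 33.9% ≤ 36%
LTV: 767,500 ÷ 856,500 = 89.6%, within 97% cap
Score 734 is in the 727–759 band; LTV 89.6% is in the 89.01–97% band → 8.025%.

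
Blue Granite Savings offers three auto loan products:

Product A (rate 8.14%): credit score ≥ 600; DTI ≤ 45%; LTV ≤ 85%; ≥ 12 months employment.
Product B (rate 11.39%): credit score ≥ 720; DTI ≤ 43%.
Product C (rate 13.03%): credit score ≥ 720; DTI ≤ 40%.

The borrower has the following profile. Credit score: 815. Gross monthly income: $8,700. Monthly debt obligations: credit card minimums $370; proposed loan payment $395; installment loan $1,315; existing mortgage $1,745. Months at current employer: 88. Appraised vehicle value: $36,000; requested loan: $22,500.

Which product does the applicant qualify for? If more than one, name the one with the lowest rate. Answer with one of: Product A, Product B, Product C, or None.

Product A

Total debts = (370 + 395 + 1,315 + 1,745) = 3,825; DTI = 3,825/8,700 = 44%.
LTV = 22,500/36,000 = 62.5%.
Product A: score 815 ≥ 600; DTI 44% ≤ 45%; LTV 62.5% ≤ 85%; employment 88 ≥ 12 mo → qualifies.
Product B: score 815 ≥ 720; DTI 44% > 43% → does not qualify.
Product C: score 815 ≥ 720; DTI 44% > 40% → does not qualify.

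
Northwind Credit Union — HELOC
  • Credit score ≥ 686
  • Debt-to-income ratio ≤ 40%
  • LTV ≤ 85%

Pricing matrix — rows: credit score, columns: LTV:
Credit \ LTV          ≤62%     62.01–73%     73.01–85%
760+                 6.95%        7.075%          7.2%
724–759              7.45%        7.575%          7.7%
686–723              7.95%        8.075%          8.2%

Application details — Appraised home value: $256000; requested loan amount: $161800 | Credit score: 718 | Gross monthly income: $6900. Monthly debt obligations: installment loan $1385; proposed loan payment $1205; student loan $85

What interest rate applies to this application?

8.075%

Credit score 718 ≥ 686; Total monthly debts = (1,385 + 1,205 + 85) = 2,675. DTI = 2,675/6,900 = 38.8% ≤ 40%
LTV: 161,800 ÷ 256,000 = 63.2%, within 85% cap
Score 718 is in the 686–723 band; LTV 63.2% is in the 62.01–73% band → 8.075%.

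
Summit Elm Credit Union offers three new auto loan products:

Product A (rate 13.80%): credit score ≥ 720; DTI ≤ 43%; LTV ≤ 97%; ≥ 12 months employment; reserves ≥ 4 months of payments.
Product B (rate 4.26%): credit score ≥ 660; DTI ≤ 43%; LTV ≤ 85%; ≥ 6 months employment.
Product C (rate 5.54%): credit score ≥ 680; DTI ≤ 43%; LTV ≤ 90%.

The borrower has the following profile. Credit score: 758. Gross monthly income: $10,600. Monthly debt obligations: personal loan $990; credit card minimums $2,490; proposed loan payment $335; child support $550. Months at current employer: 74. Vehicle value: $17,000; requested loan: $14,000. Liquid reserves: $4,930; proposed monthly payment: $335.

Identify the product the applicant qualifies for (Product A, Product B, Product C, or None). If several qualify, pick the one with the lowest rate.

Product B

Total debts = (990 + 2,490 + 335 + 550) = 4,365; DTI = 4,365/10,600 = 41.2%.
LTV = 14,000/17,000 = 82.4%.
Reserves = 4,930/335 = 14.7 months.
Product A: score 758 ≥ 720; DTI 41.2% ≤ 43%; LTV 82.4% ≤ 97%; employment 74 ≥ 12 mo; reserves 14.7 ≥ 4 mo → qualifies.
Product B: score 758 ≥ 660; DTI 41.2% ≤ 43%; LTV 82.4% ≤ 85%; employment 74 ≥ 6 mo → qualifies.
Product C: score 758 ≥ 680; DTI 41.2% ≤ 43%; LTV 82.4% ≤ 90% → qualifies.
Qualifying: Product A, Product B, Product C. Lowest rate is 4.26% → Product B.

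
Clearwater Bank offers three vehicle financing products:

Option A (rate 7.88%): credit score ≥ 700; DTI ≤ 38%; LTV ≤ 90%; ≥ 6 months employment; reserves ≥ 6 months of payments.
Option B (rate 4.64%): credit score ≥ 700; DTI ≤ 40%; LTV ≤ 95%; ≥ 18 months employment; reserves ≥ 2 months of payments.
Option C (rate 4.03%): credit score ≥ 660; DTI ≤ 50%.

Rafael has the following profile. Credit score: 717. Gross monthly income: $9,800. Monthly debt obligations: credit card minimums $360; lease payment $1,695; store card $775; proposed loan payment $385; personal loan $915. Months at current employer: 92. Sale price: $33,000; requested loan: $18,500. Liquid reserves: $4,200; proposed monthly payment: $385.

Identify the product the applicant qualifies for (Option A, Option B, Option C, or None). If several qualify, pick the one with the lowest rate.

Option C

Total debts = (360 + 1,695 + 775 + 385 + 915) = 4,130; DTI = 4,130/9,800 = 42.1%.
LTV = 18,500/33,000 = 56.1%.
Reserves = 4,200/385 = 10.9 months.
Option A: score 717 ≥ 700; DTI 42.1% > 38%; LTV 56.1% ≤ 90%; employment 92 ≥ 6 mo; reserves 10.9 ≥ 6 mo → does not qualify.
Option B: score 717 ≥ 700; DTI 42.1% > 40%; LTV 56.1% ≤ 95%; employment 92 ≥ 18 mo; reserves 10.9 ≥ 2 mo → does not qualify.
Option C: score 717 ≥ 660; DTI 42.1% ≤ 50% → qualifies.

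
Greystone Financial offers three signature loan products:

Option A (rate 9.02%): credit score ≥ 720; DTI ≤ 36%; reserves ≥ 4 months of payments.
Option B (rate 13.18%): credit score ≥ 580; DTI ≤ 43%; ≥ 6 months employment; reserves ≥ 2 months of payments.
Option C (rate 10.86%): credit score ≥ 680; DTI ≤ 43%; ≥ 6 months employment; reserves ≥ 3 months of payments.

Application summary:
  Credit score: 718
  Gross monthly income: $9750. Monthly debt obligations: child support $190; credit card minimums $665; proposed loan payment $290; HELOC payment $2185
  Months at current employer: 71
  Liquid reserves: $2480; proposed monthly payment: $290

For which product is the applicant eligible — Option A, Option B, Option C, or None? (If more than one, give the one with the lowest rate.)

Total debts = (190 + 665 + 290 + 2,185) = 3,330; DTI = 3,330/9,750 = 34.2%.
Reserves = 2,480/290 = 8.6 months.
Option A: score 718 < 720; DTI 34.2% ≤ 36%; reserves 8.6 ≥ 4 mo → does not qualify.
Option B: score 718 ≥ 580; DTI 34.2% ≤ 43%; employment 71 ≥ 6 mo; reserves 8.6 ≥ 2 mo → qualifies.
Option C: score 718 ≥ 680; DTI 34.2% ≤ 43%; employment 71 ≥ 6 mo; reserves 8.6 ≥ 3 mo → qualifies.
Qualifying: Option B, Option C. Lowest rate is 10.86% → Option C.

Option C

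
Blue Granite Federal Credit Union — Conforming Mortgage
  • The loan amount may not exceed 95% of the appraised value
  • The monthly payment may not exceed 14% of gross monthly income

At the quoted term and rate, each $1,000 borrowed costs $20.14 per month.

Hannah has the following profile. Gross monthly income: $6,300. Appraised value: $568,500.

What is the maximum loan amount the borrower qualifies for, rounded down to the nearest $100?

$43,700

Payment cap: 14% × $6,300 = $882/month.
At $20.14 per $1,000, that supports 882/20.14 × 1,000 ≈ $43,793 → $43,700.
LTV cap: 95% × $568,500 = $540,075 → $540,000.
Binding constraint: payment-to-income.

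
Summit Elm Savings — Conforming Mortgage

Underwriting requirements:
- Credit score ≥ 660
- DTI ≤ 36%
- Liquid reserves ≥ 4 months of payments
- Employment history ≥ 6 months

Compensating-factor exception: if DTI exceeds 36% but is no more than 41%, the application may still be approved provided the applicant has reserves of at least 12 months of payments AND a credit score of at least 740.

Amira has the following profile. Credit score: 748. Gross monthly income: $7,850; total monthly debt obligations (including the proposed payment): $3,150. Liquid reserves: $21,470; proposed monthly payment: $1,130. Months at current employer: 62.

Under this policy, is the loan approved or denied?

Credit score 748 ≥ 660 (meets base)
DTI: 3,150 ÷ 7,850 = 40.1%, over the 36% base limit.
Reserves = 21,470/1,130 = 19.0 months ≥ 4
Employment 62 ≥ 6 months
40.1% falls in the override range (36%–41%), so the compensating-factor test applies.
Override check — reserves: 19.0 mo (ok); score: 748 (ok).
Both compensating conditions met → exception applies.

Approved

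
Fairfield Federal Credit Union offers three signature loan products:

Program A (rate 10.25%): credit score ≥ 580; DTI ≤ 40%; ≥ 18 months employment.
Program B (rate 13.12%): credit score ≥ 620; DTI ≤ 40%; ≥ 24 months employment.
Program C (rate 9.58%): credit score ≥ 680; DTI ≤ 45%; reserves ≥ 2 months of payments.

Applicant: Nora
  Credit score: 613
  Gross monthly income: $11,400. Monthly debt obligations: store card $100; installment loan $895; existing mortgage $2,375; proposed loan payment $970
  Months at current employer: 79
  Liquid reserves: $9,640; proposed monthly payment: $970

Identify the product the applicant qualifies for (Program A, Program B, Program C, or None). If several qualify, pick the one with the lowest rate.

Total debts = (100 + 895 + 2,375 + 970) = 4,340; DTI = 4,340/11,400 = 38.1%.
Reserves = 9,640/970 = 9.9 months.
Program A: score 613 ≥ 580; DTI 38.1% ≤ 40%; employment 79 ≥ 18 mo → qualifies.
Program B: score 613 < 620; DTI 38.1% ≤ 40%; employment 79 ≥ 24 mo → does not qualify.
Program C: score 613 < 680; DTI 38.1% ≤ 45%; reserves 9.9 ≥ 2 mo → does not qualify.

Program A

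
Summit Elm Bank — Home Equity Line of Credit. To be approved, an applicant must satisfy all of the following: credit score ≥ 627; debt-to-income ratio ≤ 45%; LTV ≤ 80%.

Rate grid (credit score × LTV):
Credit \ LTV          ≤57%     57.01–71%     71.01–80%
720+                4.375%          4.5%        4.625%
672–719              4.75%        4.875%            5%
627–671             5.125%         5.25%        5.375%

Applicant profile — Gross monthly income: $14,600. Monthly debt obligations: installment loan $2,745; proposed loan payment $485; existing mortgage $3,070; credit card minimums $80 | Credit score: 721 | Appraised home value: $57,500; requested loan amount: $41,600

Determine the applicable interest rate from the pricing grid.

Credit score 721 ≥ 627; Total monthly debts = (2,745 + 485 + 3,070 + 80) = 6,380. DTI = 6,380/14,600 = 43.7% ≤ 45%
Loan-to-value = 41,600/57,500 = 72.3% — pass (80% max)
Credit 721 → row 720+; LTV 72.3% → column 71.01–80%. Grid cell → 4.625%.

4.625%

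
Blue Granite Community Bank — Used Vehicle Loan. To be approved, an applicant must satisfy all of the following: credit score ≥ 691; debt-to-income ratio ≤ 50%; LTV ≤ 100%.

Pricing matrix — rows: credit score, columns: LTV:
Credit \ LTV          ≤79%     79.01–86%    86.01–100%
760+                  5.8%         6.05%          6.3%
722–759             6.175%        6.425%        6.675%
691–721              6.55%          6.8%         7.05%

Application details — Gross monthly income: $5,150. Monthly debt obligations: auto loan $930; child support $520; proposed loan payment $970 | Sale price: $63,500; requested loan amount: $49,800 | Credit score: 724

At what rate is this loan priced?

Credit score 724 ≥ 691; Total monthly debts = (930 + 520 + 970) = 2,420. Debt-to-income = 2,420/5,150 = 47% — meets 50% limit
LTV: 49,800 ÷ 63,500 = 78.4%, within 100% cap
Credit 724 → row 722–759; LTV 78.4% → column ≤79%. Grid cell → 6.175%.

6.175%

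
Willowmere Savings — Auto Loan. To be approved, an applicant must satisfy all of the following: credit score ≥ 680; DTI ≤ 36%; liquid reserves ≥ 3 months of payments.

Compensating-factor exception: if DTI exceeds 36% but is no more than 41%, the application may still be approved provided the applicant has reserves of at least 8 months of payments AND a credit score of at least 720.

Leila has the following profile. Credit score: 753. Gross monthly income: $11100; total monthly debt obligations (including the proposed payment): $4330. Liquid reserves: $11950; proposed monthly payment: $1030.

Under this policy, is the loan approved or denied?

Credit score 753 ≥ 680 (meets base)
DTI = 4,330/11,100 = 39% > 36% — standard DTI limit exceeded.
Reserves = 11,950/1,030 = 11.6 months ≥ 3
39% falls in the override range (36%–41%), so the compensating-factor test applies.
Override check — reserves: 11.6 mo (ok); score: 753 (ok).
Both compensating conditions met → exception applies.

Approved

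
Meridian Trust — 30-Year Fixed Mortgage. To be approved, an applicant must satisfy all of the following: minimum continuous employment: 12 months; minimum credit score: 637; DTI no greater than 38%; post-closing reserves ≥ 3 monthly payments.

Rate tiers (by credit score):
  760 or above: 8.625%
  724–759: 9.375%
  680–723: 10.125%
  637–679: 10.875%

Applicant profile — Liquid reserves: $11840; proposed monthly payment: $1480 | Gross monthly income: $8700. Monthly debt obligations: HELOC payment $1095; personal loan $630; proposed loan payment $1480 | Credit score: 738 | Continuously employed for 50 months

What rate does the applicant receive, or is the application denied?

Credit score 738 ≥ 637 (meets minimum)
Employment 50 ≥ 12 months
Reserves = 11,840/1,480 = 8.0 months ≥ 3
Total monthly debts = (1,095 + 630 + 1,480) = 3,205. DTI: 3,205 ÷ 8,700 = 36.8%, within the 38% cap
All requirements met. Score 738 falls in the 724–759 tier → 9.375%.

Approved at 9.375%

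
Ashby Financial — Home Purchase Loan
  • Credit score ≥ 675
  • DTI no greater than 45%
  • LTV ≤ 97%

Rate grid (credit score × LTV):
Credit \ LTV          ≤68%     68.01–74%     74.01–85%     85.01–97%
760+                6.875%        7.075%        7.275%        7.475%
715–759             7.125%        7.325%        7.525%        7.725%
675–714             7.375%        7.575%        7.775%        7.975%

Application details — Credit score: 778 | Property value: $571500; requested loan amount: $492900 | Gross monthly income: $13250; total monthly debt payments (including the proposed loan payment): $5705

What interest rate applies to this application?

7.475%

Credit score 778 ≥ 675; DTI: 5,705 ÷ 13,250 = 43.1%, within the 45% cap
LTV = 492,900/571,500 = 86.2% ≤ 97%
Credit 778 → row 760+; LTV 86.2% → column 85.01–97%. Grid cell → 7.475%.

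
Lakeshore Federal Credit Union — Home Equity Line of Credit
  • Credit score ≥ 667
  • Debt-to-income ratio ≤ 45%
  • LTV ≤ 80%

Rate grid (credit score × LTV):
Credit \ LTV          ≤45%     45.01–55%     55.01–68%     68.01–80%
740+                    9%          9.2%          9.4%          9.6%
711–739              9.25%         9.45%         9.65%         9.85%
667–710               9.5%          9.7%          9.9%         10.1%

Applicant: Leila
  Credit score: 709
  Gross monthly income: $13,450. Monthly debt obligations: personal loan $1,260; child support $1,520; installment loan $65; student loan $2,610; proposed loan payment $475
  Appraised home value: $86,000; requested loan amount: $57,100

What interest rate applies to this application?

9.9%

Credit score 709 ≥ 667; Total monthly debts = (1,260 + 1,520 + 65 + 2,610 + 475) = 5,930. DTI: 5,930 ÷ 13,450 = 44.1%, within the 45% cap
LTV = 57,100/86,000 = 66.4% ≤ 80%
Row: 709 falls in 667–710. Column: 66.4% falls in 55.01–68%. Rate = 9.9%.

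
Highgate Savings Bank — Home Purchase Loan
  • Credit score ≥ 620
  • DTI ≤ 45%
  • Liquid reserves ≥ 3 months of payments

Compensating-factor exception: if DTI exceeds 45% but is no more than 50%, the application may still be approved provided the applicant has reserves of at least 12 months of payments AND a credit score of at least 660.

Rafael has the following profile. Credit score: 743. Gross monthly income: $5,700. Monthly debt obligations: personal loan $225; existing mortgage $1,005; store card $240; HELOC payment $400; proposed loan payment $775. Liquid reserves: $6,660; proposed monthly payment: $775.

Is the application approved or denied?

Credit score 743 ≥ 620 (meets base)
Total debts = (225 + 1,005 + 240 + 400 + 775) = 2,645. DTI = 2,645/5,700 = 46.4% > 45% — standard DTI limit exceeded.
Reserves: 6,660 ÷ 775 = 8.6 months (meets 3-month minimum)
46.4% falls in the override range (45%–50%), so the compensating-factor test applies.
Override check — reserves: 8.6 mo (short of 12); score: 743 (ok).
Override conditions not both satisfied; exception does not apply.

Denied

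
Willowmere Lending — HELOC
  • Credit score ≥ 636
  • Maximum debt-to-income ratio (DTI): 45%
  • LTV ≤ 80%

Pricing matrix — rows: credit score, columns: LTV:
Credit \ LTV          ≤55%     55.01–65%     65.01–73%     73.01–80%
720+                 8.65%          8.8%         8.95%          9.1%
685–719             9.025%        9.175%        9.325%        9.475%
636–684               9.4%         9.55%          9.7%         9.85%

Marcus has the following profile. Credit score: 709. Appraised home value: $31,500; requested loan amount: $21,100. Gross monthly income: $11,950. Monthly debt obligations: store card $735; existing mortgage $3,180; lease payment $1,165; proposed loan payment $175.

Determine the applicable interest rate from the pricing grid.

9.325%

Credit score 709 ≥ 636; Total monthly debts = (735 + 3,180 + 1,165 + 175) = 5,255. DTI: 5,255 ÷ 11,950 = 44%, within the 45% cap
LTV = 21,100/31,500 = 67% ≤ 80%
Row: 709 falls in 685–719. Column: 67% falls in 65.01–73%. Rate = 9.325%.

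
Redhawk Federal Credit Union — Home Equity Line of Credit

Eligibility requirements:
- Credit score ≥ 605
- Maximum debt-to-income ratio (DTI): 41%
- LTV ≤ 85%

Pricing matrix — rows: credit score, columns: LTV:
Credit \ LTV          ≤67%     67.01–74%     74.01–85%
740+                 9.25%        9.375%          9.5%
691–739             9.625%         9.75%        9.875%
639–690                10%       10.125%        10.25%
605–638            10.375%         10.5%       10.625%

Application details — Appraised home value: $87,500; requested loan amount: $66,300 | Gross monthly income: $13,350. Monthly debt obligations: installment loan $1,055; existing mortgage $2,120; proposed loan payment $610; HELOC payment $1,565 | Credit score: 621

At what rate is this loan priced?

10.625%

Credit score 621 ≥ 605; Total monthly debts = (1,055 + 2,120 + 610 + 1,565) = 5,350. Debt-to-income = 5,350/13,350 = 40.1% — meets 41% limit
LTV = 66,300/87,500 = 75.8% ≤ 85%
Score 621 is in the 605–638 band; LTV 75.8% is in the 74.01–85% band → 10.625%.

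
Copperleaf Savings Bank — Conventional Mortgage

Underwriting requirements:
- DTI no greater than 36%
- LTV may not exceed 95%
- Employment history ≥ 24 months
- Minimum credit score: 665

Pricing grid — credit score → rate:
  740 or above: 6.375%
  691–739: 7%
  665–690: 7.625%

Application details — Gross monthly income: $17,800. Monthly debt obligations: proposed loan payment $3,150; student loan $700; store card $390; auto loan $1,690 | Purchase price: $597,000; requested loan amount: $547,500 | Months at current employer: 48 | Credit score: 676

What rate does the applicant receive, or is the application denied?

Credit score 676 ≥ 665 (meets minimum)
Loan-to-value = 547,500/597,000 = 91.7% — pass (95% max)
Total monthly debts = (3,150 + 700 + 390 + 1,690) = 5,930. DTI = 5,930/17,800 = 33.3% ≤ 36%
Employment 48 ≥ 24 months
All requirements met. Score 676 falls in the 665–690 tier → 7.625%.

Approved at 7.625%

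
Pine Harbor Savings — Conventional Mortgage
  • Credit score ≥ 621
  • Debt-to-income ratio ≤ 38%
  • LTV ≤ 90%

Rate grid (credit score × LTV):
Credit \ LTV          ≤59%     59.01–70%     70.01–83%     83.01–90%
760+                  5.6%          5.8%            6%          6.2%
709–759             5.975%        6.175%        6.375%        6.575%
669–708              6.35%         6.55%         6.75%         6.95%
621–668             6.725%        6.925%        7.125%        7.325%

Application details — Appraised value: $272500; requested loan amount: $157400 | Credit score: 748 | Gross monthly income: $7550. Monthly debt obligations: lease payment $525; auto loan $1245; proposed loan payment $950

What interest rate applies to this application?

5.975%

Credit score 748 ≥ 621; Total monthly debts = (525 + 1,245 + 950) = 2,720. DTI: 2,720 ÷ 7,550 = 36%, within the 38% cap
LTV: 157,400 ÷ 272,500 = 57.8%, within 90% cap
Row: 748 falls in 709–759. Column: 57.8% falls in ≤59%. Rate = 5.975%.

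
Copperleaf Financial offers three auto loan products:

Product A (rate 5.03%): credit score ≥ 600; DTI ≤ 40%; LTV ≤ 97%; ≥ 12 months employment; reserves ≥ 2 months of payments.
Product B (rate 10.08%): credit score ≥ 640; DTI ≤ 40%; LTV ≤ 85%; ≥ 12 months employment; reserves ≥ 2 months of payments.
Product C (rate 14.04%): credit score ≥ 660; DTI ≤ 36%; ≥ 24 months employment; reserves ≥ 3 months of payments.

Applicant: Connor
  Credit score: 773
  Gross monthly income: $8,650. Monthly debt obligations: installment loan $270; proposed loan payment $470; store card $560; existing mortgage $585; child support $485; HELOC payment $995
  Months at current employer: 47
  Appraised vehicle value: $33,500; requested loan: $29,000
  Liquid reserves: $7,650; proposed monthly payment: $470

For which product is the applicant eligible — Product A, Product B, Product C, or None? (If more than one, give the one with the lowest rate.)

Total debts = (270 + 470 + 560 + 585 + 485 + 995) = 3,365; DTI = 3,365/8,650 = 38.9%.
LTV = 29,000/33,500 = 86.6%.
Reserves = 7,650/470 = 16.3 months.
Product A: score 773 ≥ 600; DTI 38.9% ≤ 40%; LTV 86.6% ≤ 97%; employment 47 ≥ 12 mo; reserves 16.3 ≥ 2 mo → qualifies.
Product B: score 773 ≥ 640; DTI 38.9% ≤ 40%; LTV 86.6% > 85%; employment 47 ≥ 12 mo; reserves 16.3 ≥ 2 mo → does not qualify.
Product C: score 773 ≥ 660; DTI 38.9% > 36%; employment 47 ≥ 24 mo; reserves 16.3 ≥ 3 mo → does not qualify.

Product A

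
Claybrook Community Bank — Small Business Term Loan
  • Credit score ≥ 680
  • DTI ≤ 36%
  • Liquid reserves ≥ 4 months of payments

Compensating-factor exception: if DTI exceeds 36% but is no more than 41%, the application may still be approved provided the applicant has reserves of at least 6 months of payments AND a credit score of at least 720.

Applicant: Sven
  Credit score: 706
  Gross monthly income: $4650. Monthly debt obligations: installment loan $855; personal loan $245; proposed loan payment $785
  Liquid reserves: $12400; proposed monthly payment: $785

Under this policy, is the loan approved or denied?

Denied

Credit score 706 ≥ 680 (meets base)
Total debts = (855 + 245 + 785) = 1,885. DTI = 1,885/4,650 = 40.5% > 36% — standard DTI limit exceeded.
Reserves: 12,400 ÷ 785 = 15.8 months (meets 4-month minimum)
DTI 40.5% is within the 36%–41% exception band; checking compensating factors.
Override check — reserves: 15.8 mo (ok); score: 706 (below 720).
Override conditions not both satisfied; exception does not apply.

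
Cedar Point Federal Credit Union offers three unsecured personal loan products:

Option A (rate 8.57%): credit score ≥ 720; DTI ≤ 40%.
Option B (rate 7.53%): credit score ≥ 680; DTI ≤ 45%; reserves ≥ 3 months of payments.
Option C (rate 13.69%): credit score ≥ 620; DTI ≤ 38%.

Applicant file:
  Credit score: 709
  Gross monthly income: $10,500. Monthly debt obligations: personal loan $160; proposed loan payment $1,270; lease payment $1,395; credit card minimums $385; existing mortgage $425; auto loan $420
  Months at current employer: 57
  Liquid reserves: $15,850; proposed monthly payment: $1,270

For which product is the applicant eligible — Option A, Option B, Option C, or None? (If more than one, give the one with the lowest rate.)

Option B

Total debts = (160 + 1,270 + 1,395 + 385 + 425 + 420) = 4,055; DTI = 4,055/10,500 = 38.6%.
Reserves = 15,850/1,270 = 12.5 months.
Option A: score 709 < 720; DTI 38.6% ≤ 40% → does not qualify.
Option B: score 709 ≥ 680; DTI 38.6% ≤ 45%; reserves 12.5 ≥ 3 mo → qualifies.
Option C: score 709 ≥ 620; DTI 38.6% > 38% → does not qualify.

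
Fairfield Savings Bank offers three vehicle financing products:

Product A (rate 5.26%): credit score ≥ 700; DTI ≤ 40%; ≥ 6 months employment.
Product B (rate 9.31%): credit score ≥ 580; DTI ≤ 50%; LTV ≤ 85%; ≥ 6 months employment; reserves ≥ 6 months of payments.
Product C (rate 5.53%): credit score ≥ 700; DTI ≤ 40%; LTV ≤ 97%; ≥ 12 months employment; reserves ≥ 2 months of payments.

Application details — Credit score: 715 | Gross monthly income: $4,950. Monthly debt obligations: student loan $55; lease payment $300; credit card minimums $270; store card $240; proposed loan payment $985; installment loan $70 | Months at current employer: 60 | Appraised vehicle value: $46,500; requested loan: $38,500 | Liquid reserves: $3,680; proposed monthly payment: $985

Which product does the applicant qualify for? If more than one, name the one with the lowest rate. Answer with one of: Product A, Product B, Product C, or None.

Product A

Total debts = (55 + 300 + 270 + 240 + 985 + 70) = 1,920; DTI = 1,920/4,950 = 38.8%.
LTV = 38,500/46,500 = 82.8%.
Reserves = 3,680/985 = 3.7 months.
Product A: score 715 ≥ 700; DTI 38.8% ≤ 40%; employment 60 ≥ 6 mo → qualifies.
Product B: score 715 ≥ 580; DTI 38.8% ≤ 50%; LTV 82.8% ≤ 85%; employment 60 ≥ 6 mo; reserves 3.7 < 6 mo → does not qualify.
Product C: score 715 ≥ 700; DTI 38.8% ≤ 40%; LTV 82.8% ≤ 97%; employment 60 ≥ 12 mo; reserves 3.7 ≥ 2 mo → qualifies.
Qualifying: Product A, Product C. Lowest rate is 5.26% → Product A.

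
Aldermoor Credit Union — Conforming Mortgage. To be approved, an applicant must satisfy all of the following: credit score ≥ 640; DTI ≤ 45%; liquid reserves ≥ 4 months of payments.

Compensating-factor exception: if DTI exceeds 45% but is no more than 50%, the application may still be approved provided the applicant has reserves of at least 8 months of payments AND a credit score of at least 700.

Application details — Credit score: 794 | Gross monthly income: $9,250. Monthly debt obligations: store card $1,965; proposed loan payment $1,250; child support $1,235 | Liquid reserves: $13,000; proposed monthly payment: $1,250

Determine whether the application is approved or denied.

Approved

Credit score 794 ≥ 640 (meets base)
Total debts = (1,965 + 1,250 + 1,235) = 4,450. DTI = 4,450/9,250 = 48.1% > 45% — standard DTI limit exceeded.
Reserves: 13,000 ÷ 1,250 = 10.4 months (meets 4-month minimum)
DTI 48.1% is within the 45%–50% exception band; checking compensating factors.
Reserves 10.4 ≥ 8 months; credit score 794 ≥ 700.
Both compensating conditions met → exception applies.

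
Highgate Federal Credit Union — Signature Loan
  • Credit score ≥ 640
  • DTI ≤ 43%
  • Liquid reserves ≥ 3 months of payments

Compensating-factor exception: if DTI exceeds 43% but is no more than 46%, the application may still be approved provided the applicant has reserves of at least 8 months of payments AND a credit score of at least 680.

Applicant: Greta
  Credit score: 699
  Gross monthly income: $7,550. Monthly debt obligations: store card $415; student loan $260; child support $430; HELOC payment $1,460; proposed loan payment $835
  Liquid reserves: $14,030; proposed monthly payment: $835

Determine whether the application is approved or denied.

Credit score 699 ≥ 640 (meets base)
Total debts = (415 + 260 + 430 + 1,460 + 835) = 3,400. DTI: 3,400 ÷ 7,550 = 45%, over the 43% base limit.
Liquid reserves cover 14,030/835 = 16.8 months — ≥ 3 required
DTI 45% is within the 43%–46% exception band; checking compensating factors.
Reserves 16.8 ≥ 8 months; credit score 699 ≥ 680.
Both override conditions satisfied; DTI exception granted.

Approved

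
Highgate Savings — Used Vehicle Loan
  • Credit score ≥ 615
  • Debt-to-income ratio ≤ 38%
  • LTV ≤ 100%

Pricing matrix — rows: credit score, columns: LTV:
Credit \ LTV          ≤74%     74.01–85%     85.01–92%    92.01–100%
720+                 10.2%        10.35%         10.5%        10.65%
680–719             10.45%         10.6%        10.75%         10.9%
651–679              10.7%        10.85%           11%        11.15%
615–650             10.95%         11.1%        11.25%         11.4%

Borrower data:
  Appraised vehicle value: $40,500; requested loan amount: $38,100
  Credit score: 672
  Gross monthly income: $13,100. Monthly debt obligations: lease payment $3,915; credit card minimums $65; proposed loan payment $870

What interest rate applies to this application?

11.15%

Credit score 672 ≥ 615; Total monthly debts = (3,915 + 65 + 870) = 4,850. DTI: 4,850 ÷ 13,100 = 37%, within the 38% cap
LTV = 38,100/40,500 = 94.1% ≤ 100%
Score 672 is in the 651–679 band; LTV 94.1% is in the 92.01–100% band → 11.15%.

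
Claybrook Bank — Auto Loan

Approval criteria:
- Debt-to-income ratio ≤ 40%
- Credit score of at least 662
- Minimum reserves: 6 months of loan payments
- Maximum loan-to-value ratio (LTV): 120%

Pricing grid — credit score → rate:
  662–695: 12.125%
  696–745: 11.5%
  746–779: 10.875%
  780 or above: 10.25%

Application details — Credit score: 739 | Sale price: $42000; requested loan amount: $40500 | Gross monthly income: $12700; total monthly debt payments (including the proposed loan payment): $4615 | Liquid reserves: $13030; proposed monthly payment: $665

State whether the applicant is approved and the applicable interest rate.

Credit score 739 ≥ 662 (meets minimum)
Reserves: 13,030 ÷ 665 = 19.6 months (meets 6-month minimum)
Debt-to-income = 4,615/12,700 = 36.3% — meets 40% limit
Loan-to-value = 40,500/42,000 = 96.4% — pass (120% max)
All requirements met. Score 739 falls in the 696–745 tier → 11.5%.

Approved at 11.5%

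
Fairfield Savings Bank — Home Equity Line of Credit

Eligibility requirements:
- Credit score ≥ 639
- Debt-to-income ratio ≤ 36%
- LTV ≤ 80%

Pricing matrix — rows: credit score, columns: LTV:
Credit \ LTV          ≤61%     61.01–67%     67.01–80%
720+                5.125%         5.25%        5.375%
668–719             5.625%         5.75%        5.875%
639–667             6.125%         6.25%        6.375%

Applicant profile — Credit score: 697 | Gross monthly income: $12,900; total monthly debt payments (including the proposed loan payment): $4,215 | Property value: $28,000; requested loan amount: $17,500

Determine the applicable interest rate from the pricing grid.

5.75%

Credit score 697 ≥ 639; DTI = 4,215/12,900 = 32.7% ≤ 36%
LTV: 17,500 ÷ 28,000 = 62.5%, within 80% cap
Score 697 is in the 668–719 band; LTV 62.5% is in the 61.01–67% band → 5.75%.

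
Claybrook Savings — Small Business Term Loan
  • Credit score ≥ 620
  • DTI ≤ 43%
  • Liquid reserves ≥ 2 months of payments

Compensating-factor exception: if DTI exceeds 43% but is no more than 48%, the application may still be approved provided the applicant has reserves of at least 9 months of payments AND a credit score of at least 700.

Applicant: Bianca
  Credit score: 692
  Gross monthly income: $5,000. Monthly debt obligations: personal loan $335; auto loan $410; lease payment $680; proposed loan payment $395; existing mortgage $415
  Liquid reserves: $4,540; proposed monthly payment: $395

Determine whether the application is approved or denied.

Credit score 692 ≥ 620 (meets base)
Total debts = (335 + 410 + 680 + 395 + 415) = 2,235. DTI: 2,235 ÷ 5,000 = 44.7%, over the 43% base limit.
Reserves = 4,540/395 = 11.5 months ≥ 2
44.7% falls in the override range (43%–48%), so the compensating-factor test applies.
Override check — reserves: 11.5 mo (ok); score: 692 (below 700).
Override conditions not both satisfied; exception does not apply.

Denied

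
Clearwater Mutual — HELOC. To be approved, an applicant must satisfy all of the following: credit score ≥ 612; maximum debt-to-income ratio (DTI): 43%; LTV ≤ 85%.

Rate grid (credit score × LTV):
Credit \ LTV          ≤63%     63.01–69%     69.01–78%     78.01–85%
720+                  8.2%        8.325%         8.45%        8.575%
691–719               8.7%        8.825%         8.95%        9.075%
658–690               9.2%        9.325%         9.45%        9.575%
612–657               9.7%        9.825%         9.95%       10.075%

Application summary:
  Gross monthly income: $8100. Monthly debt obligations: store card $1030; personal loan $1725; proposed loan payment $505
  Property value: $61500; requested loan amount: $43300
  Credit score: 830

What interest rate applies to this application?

8.45%

Credit score 830 ≥ 612; Total monthly debts = (1,030 + 1,725 + 505) = 3,260. DTI: 3,260 ÷ 8,100 = 40.2%, within the 43% cap
Loan-to-value = 43,300/61,500 = 70.4% — pass (85% max)
Row: 830 falls in 720+. Column: 70.4% falls in 69.01–78%. Rate = 8.45%.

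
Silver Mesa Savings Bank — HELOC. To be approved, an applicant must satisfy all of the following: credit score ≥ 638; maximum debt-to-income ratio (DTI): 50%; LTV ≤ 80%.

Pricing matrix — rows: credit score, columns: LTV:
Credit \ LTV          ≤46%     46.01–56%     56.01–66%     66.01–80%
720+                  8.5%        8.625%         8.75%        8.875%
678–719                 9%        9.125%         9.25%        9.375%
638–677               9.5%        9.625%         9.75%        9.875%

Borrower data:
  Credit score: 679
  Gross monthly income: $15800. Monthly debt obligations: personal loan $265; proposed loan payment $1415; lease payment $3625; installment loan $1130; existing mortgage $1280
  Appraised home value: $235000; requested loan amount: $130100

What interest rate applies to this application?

9.125%

Credit score 679 ≥ 638; Total monthly debts = (265 + 1,415 + 3,625 + 1,130 + 1,280) = 7,715. DTI = 7,715/15,800 = 48.8% ≤ 50%
Loan-to-value = 130,100/235,000 = 55.4% — pass (80% max)
Score 679 is in the 678–719 band; LTV 55.4% is in the 46.01–56% band → 9.125%.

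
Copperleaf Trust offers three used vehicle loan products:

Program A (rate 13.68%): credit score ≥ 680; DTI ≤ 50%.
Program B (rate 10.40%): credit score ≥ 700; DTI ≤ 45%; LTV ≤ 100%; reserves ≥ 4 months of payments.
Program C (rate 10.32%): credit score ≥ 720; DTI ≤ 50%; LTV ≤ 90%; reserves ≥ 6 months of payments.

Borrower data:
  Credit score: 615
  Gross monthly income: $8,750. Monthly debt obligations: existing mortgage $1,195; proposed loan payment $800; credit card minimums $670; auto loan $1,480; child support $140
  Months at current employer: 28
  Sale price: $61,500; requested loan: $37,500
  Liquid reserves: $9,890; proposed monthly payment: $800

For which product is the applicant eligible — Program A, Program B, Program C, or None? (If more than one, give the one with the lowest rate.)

None

Total debts = (1,195 + 800 + 670 + 1,480 + 140) = 4,285; DTI = 4,285/8,750 = 49%.
LTV = 37,500/61,500 = 61%.
Reserves = 9,890/800 = 12.4 months.
Program A: score 615 < 680; DTI 49% ≤ 50% → does not qualify.
Program B: score 615 < 700; DTI 49% > 45%; LTV 61% ≤ 100%; reserves 12.4 ≥ 4 mo → does not qualify.
Program C: score 615 < 720; DTI 49% ≤ 50%; LTV 61% ≤ 90%; reserves 12.4 ≥ 6 mo → does not qualify.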